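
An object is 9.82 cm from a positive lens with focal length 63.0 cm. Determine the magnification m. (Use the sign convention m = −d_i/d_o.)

m = +1.18

1/d_i = 1/f − 1/d_o = 1/(63.00) − 1/(9.82) = -0.08596, so d_i = -11.63 cm.
m = −d_i/d_o = −(-11.63)/(9.82) = +1.18.
The image is virtual, upright and enlarged, on the same side as the object.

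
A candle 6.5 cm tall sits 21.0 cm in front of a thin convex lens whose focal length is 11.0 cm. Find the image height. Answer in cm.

7.15 cm

1/d_i = 1/f − 1/d_o = 1/(11.00) − 1/(21.0) = 0.04329, so d_i = 23.10 cm.
m = −d_i/d_o = -1.100.
|h_i| = |m|·h_o = 1.100 × 6.5 = 7.15 cm. The image is real, inverted and enlarged, on the far side of the lens.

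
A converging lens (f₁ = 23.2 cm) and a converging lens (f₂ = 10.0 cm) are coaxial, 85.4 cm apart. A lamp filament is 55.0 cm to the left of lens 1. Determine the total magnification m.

Lens 1: 1/d_i1 = 1/(23.2) − 1/(55.0) = 0.02492, so d_i1 = 40.13 cm; m₁ = −d_i1/d_o1 = -0.7296.
d_o2 = 85.4 − (40.13) = 45.27 cm.
Lens 2: 1/d_i2 = 1/(10.0) − 1/(45.27) = 0.07791, so d_i2 = 12.84 cm; m₂ = −d_i2/d_o2 = -0.2835.
m = m₁·m₂ = (-0.7296)(-0.2835) = +0.207.

m = +0.207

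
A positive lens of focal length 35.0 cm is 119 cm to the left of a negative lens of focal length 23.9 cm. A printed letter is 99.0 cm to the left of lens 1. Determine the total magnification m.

Lens 1: 1/d_i1 = 1/(35.0) − 1/(99.0) = 0.01847, so d_i1 = 54.14 cm; m₁ = −d_i1/d_o1 = -0.5469.
d_o2 = 119 − (54.14) = 64.86 cm.
f₂ = −23.9 cm (diverging).
Lens 2: 1/d_i2 = 1/(-23.9) − 1/(64.86) = -0.05726, so d_i2 = -17.46 cm; m₂ = −d_i2/d_o2 = +0.2693.
m = m₁·m₂ = (-0.5469)(+0.2693) = -0.147.

m = -0.147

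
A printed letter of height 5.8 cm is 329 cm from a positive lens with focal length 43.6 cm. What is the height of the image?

1/d_i = 1/f − 1/d_o = 1/(43.60) − 1/(329) = 0.01990, so d_i = 50.26 cm.
m = −d_i/d_o = -0.1528.
|h_i| = |m|·h_o = 0.1528 × 5.8 = 0.886 cm. The image is real, inverted and reduced, on the far side of the lens.

0.886 cm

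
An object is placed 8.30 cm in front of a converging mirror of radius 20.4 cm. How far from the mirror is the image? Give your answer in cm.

44.6 cm

f = R/2 = 20.4/2 = 10.20 cm.
Mirror equation: 1/v = 1/f − 1/u = 1/(10.20) − 1/(8.30) = 0.09804 − 0.1205 = -0.02244, so v = -44.6 cm.
The image is virtual, upright and enlarged, behind the mirror.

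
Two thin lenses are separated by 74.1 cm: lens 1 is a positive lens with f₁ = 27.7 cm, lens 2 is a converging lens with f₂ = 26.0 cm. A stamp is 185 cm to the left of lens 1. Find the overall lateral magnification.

m = +0.295

Lens 1: 1/d_i1 = 1/(27.7) − 1/(185) = 0.03070, so d_i1 = 32.58 cm; m₁ = −d_i1/d_o1 = -0.1761.
d_o2 = 74.1 − (32.58) = 41.52 cm.
Lens 2: 1/d_i2 = 1/(26.0) − 1/(41.52) = 0.01438, so d_i2 = 69.56 cm; m₂ = −d_i2/d_o2 = -1.675.
m = m₁·m₂ = (-0.1761)(-1.675) = +0.295.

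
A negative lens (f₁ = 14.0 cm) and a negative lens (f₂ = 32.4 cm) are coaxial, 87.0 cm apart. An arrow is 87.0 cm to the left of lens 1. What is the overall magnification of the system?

m = +0.0342

f₁ = −14.0 cm (diverging).
Lens 1: 1/d_i1 = 1/(-14.0) − 1/(87.0) = -0.08292, so d_i1 = -12.06 cm; m₁ = −d_i1/d_o1 = +0.1386.
d_o2 = 87.0 − (-12.06) = 99.06 cm.
f₂ = −32.4 cm (diverging).
Lens 2: 1/d_i2 = 1/(-32.4) − 1/(99.06) = -0.04096, so d_i2 = -24.41 cm; m₂ = −d_i2/d_o2 = +0.2465.
m = m₁·m₂ = (+0.1386)(+0.2465) = +0.0342.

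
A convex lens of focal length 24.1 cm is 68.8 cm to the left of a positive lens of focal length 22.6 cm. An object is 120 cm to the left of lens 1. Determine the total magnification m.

Lens 1: 1/d_i1 = 1/(24.1) − 1/(120) = 0.03316, so d_i1 = 30.16 cm; m₁ = −d_i1/d_o1 = -0.2513.
d_o2 = 68.8 − (30.16) = 38.64 cm.
Lens 2: 1/d_i2 = 1/(22.6) − 1/(38.64) = 0.01837, so d_i2 = 54.44 cm; m₂ = −d_i2/d_o2 = -1.409.
m = m₁·m₂ = (-0.2513)(-1.409) = +0.354.

m = +0.354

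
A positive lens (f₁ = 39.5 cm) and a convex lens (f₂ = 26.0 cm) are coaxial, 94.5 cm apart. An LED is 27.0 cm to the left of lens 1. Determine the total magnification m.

m = -0.534

Lens 1: 1/d_i1 = 1/(39.5) − 1/(27.0) = -0.01172, so d_i1 = -85.32 cm; m₁ = −d_i1/d_o1 = +3.160.
d_o2 = 94.5 − (-85.32) = 179.8 cm.
Lens 2: 1/d_i2 = 1/(26.0) − 1/(179.8) = 0.03290, so d_i2 = 30.40 cm; m₂ = −d_i2/d_o2 = -0.1691.
m = m₁·m₂ = (+3.160)(-0.1691) = -0.534.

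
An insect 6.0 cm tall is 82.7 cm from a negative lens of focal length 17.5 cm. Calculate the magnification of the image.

m = +0.175

For a negative lens, f = -17.5 cm.
1/d_i = 1/f − 1/d_o = 1/(-17.50) − 1/(82.7) = -0.06923, so d_i = -14.44 cm.
m = −d_i/d_o = −(-14.44)/(82.7) = +0.175.
The image is virtual, upright and reduced, on the same side as the object.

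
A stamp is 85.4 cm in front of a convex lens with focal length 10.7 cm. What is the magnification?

1/d_i = 1/f − 1/d_o = 1/(10.70) − 1/(85.4) = 0.08175, so d_i = 12.23 cm.
m = −d_i/d_o = −(12.23)/(85.4) = -0.143.
The image is real, inverted and reduced, on the far side of the lens.

m = -0.143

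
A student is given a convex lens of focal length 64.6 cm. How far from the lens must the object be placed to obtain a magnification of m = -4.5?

79.0 cm

m = −d_i/d_o ⇒ d_i = −m·d_o.
1/f = 1/d_o + 1/d_i = 1/d_o − 1/(m·d_o) = (1 − 1/m)/d_o, so d_o = f(1 − 1/m) = (64.60)(1 − 1/(-4.5)) = 79.0 cm.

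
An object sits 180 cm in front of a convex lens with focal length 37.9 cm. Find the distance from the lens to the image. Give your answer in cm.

Lens equation: 1/v = 1/f − 1/u = 1/(37.90) − 1/(180) = 0.02639 − 0.005556 = 0.02083, so v = 48.0 cm.
The image is real, inverted and reduced, on the far side of the lens.

48.0 cm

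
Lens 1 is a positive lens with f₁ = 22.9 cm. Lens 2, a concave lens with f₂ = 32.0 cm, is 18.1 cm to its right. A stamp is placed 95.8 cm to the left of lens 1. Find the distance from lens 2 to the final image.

Lens 1: 1/d_i1 = 1/f₁ − 1/d_o1 = 1/(22.9) − 1/(95.8) = 0.03323, so d_i1 = 30.09 cm.
The intermediate image is 30.09 cm to the right of lens 1, which lies 11.99 cm to the right of lens 2 — a virtual object — so d_o2 = −11.99 cm.
Lens 2 is diverging, so f₂ = −32.0 cm.
Lens 2: 1/d_i2 = 1/f₂ − 1/d_o2 = 1/(-32.0) − 1/(-11.99) = 0.05215, so d_i2 = 19.2 cm.
The final image is real, 19.2 cm to the right of lens 2 (overall magnification ≈ -0.50).

19.2 cm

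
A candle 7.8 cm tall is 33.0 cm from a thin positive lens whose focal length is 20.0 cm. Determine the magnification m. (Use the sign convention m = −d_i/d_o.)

m = -1.54

1/d_i = 1/f − 1/d_o = 1/(20.00) − 1/(33.0) = 0.01970, so d_i = 50.77 cm.
m = −d_i/d_o = −(50.77)/(33.0) = -1.54.
The image is real, inverted and enlarged, on the far side of the lens.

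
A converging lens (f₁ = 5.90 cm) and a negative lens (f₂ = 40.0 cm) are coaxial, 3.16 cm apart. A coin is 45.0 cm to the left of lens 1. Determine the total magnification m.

Lens 1: 1/d_i1 = 1/(5.90) − 1/(45.0) = 0.1473, so d_i1 = 6.790 cm; m₁ = −d_i1/d_o1 = -0.1509.
d_o2 = 3.16 − (6.790) = -3.630 cm (virtual object).
f₂ = −40.0 cm (diverging).
Lens 2: 1/d_i2 = 1/(-40.0) − 1/(-3.630) = 0.2505, so d_i2 = 3.992 cm; m₂ = −d_i2/d_o2 = +1.100.
m = m₁·m₂ = (-0.1509)(+1.100) = -0.166.

m = -0.166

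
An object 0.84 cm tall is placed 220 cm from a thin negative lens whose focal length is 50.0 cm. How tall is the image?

For a negative lens, f = -50.0 cm.
1/d_i = 1/f − 1/d_o = 1/(-50.00) − 1/(220) = -0.02455, so d_i = -40.74 cm.
m = −d_i/d_o = +0.1852.
|h_i| = |m|·h_o = 0.1852 × 0.84 = 0.156 cm. The image is virtual, upright and reduced, on the same side as the object.

0.156 cm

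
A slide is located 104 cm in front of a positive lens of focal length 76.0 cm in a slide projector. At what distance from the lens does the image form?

Lens equation: 1/d_i = 1/f − 1/d_o = 1/(76.00) − 1/(104) = 0.01316 − 0.009615 = 0.003543, so d_i = 282 cm.
The image is real, inverted and enlarged, on the far side of the lens.

282 cm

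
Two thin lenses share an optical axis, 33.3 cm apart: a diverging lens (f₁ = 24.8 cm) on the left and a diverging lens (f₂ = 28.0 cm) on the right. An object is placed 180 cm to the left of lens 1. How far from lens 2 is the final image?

Lens 1 is diverging, so f₁ = −24.8 cm.
Lens 1: 1/d_i1 = 1/f₁ − 1/d_o1 = 1/(-24.8) − 1/(180) = -0.04588, so d_i1 = -21.80 cm.
The intermediate image is 21.80 cm to the left of lens 1 (virtual), which is 33.3 − (-21.80) = 55.10 cm to the left of lens 2, so d_o2 = +55.10 cm.
Lens 2 is diverging, so f₂ = −28.0 cm.
Lens 2: 1/d_i2 = 1/f₂ − 1/d_o2 = 1/(-28.0) − 1/(55.10) = -0.05386, so d_i2 = -18.6 cm.
The final image is virtual, 18.6 cm to the left of lens 2 (overall magnification ≈ 0.041).

18.6 cm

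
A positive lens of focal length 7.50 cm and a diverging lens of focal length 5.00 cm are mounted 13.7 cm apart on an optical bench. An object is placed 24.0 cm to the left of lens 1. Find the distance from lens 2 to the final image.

Lens 1: 1/d_i1 = 1/f₁ − 1/d_o1 = 1/(7.50) − 1/(24.0) = 0.09167, so d_i1 = 10.91 cm.
The intermediate image is 10.91 cm to the right of lens 1, which is 13.7 − (10.91) = 2.790 cm to the left of lens 2, so d_o2 = +2.790 cm.
Lens 2 is diverging, so f₂ = −5.00 cm.
Lens 2: 1/d_i2 = 1/f₂ − 1/d_o2 = 1/(-5.00) − 1/(2.790) = -0.5584, so d_i2 = -1.79 cm.
The final image is virtual, 1.79 cm to the left of lens 2 (overall magnification ≈ -0.29).

1.79 cm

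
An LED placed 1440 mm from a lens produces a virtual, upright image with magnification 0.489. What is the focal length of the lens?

m = −d_i/d_o ⇒ d_i = −m·d_o = −(+0.489)·(1440) = -704.2 mm.
1/f = 1/d_o + 1/d_i = 1/(1440) + 1/(-704.2) = -0.0007256, so f = -1380 mm.
Since f is negative, the lens is diverging.

f = -1380 mm (diverging)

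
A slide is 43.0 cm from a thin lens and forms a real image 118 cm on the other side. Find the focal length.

f = 31.5 cm (converging)

Real image ⇒ d_i = +118 cm.
1/f = 1/d_o + 1/d_i = 1/(43.0) + 1/(118) = 0.03173, so f = 31.5 cm.
Since f is positive, the thin lens is converging.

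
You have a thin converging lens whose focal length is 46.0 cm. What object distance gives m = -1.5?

76.7 cm

m = −d_i/d_o ⇒ d_i = −m·d_o.
1/f = 1/d_o + 1/d_i = 1/d_o − 1/(m·d_o) = (1 − 1/m)/d_o, so d_o = f(1 − 1/m) = (46.00)(1 − 1/(-1.5)) = 76.7 cm.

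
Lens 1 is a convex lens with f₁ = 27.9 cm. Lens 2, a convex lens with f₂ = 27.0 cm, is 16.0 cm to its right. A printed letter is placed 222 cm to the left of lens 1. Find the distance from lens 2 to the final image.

Lens 1: 1/d_i1 = 1/f₁ − 1/d_o1 = 1/(27.9) − 1/(222) = 0.03134, so d_i1 = 31.91 cm.
The intermediate image is 31.91 cm to the right of lens 1, which lies 15.91 cm to the right of lens 2 — a virtual object — so d_o2 = −15.91 cm.
Lens 2: 1/d_i2 = 1/f₂ − 1/d_o2 = 1/(27.0) − 1/(-15.91) = 0.09989, so d_i2 = 10.0 cm.
The final image is real, 10.0 cm to the right of lens 2 (overall magnification ≈ -0.090).

10.0 cm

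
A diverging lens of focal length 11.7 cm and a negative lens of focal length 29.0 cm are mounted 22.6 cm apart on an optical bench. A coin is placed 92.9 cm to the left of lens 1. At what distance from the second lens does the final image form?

Lens 1 is diverging, so f₁ = −11.7 cm.
Lens 1: 1/d_i1 = 1/f₁ − 1/d_o1 = 1/(-11.7) − 1/(92.9) = -0.09623, so d_i1 = -10.39 cm.
The intermediate image is 10.39 cm to the left of lens 1 (virtual), which is 22.6 − (-10.39) = 32.99 cm to the left of lens 2, so d_o2 = +32.99 cm.
Lens 2 is diverging, so f₂ = −29.0 cm.
Lens 2: 1/d_i2 = 1/f₂ − 1/d_o2 = 1/(-29.0) − 1/(32.99) = -0.06479, so d_i2 = -15.4 cm.
The final image is virtual, 15.4 cm to the left of lens 2 (overall magnification ≈ 0.052).

15.4 cm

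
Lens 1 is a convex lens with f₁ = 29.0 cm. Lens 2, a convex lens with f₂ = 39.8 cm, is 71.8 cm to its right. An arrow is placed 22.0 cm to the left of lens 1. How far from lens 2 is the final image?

52.7 cm

Lens 1: 1/d_i1 = 1/f₁ − 1/d_o1 = 1/(29.0) − 1/(22.0) = -0.01097, so d_i1 = -91.14 cm.
The intermediate image is 91.14 cm to the left of lens 1 (virtual), which is 71.8 − (-91.14) = 162.9 cm to the left of lens 2, so d_o2 = +162.9 cm.
Lens 2: 1/d_i2 = 1/f₂ − 1/d_o2 = 1/(39.8) − 1/(162.9) = 0.01899, so d_i2 = 52.7 cm.
The final image is real, 52.7 cm to the right of lens 2 (overall magnification ≈ -1.3).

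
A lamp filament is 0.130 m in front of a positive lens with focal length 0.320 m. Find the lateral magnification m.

1/d_i = 1/f − 1/d_o = 1/(0.3200) − 1/(0.130) = -4.567, so d_i = -0.2189 m.
m = −d_i/d_o = −(-0.2189)/(0.130) = +1.68.
The image is virtual, upright and enlarged, on the same side as the object.

m = +1.68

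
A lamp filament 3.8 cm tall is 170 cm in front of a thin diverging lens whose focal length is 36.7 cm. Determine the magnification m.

For a diverging lens, f = -36.7 cm.
1/d_i = 1/f − 1/d_o = 1/(-36.70) − 1/(170) = -0.03313, so d_i = -30.18 cm.
m = −d_i/d_o = −(-30.18)/(170) = +0.178.
The image is virtual, upright and reduced, on the same side as the object.

m = +0.178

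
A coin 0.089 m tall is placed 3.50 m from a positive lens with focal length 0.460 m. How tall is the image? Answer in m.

1/d_i = 1/f − 1/d_o = 1/(0.4600) − 1/(3.50) = 1.888, so d_i = 0.5296 m.
m = −d_i/d_o = -0.1513.
|h_i| = |m|·h_o = 0.1513 × 0.089 = 0.0135 m. The image is real, inverted and reduced, on the far side of the lens.

0.0135 m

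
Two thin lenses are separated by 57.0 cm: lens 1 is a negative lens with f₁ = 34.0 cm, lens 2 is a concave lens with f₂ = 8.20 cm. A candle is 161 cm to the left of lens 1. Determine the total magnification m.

f₁ = −34.0 cm (diverging).
Lens 1: 1/d_i1 = 1/(-34.0) − 1/(161) = -0.03562, so d_i1 = -28.07 cm; m₁ = −d_i1/d_o1 = +0.1743.
d_o2 = 57.0 − (-28.07) = 85.07 cm.
f₂ = −8.20 cm (diverging).
Lens 2: 1/d_i2 = 1/(-8.20) − 1/(85.07) = -0.1337, so d_i2 = -7.479 cm; m₂ = −d_i2/d_o2 = +0.08792.
m = m₁·m₂ = (+0.1743)(+0.08792) = +0.0153.

m = +0.0153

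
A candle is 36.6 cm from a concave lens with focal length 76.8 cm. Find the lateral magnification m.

m = +0.677

For a concave lens, f = -76.8 cm.
1/d_i = 1/f − 1/d_o = 1/(-76.80) − 1/(36.6) = -0.04034, so d_i = -24.79 cm.
m = −d_i/d_o = −(-24.79)/(36.6) = +0.677.
The image is virtual, upright and reduced, on the same side as the object.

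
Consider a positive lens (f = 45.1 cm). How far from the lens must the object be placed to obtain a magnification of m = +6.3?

m = −d_i/d_o ⇒ d_i = −m·d_o.
1/f = 1/d_o + 1/d_i = 1/d_o − 1/(m·d_o) = (1 − 1/m)/d_o, so d_o = f(1 − 1/m) = (45.10)(1 − 1/(+6.3)) = 37.9 cm.

37.9 cm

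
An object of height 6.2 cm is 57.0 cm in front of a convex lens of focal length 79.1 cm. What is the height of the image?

1/d_i = 1/f − 1/d_o = 1/(79.10) − 1/(57.0) = -0.004902, so d_i = -204.0 cm.
m = −d_i/d_o = +3.579.
|h_i| = |m|·h_o = 3.579 × 6.2 = 22.2 cm. The image is virtual, upright and enlarged, on the same side as the object.

22.2 cm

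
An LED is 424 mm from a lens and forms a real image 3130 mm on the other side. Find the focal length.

f = 373 mm (converging)

Real image ⇒ d_i = +3130 mm.
1/f = 1/d_o + 1/d_i = 1/(424) + 1/(3130) = 0.002678, so f = 373 mm.
Since f is positive, the lens is converging.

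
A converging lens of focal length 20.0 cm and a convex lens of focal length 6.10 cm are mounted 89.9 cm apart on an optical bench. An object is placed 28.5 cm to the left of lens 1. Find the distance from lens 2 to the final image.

8.32 cm

Lens 1: 1/d_i1 = 1/f₁ − 1/d_o1 = 1/(20.0) − 1/(28.5) = 0.01491, so d_i1 = 67.06 cm.
The intermediate image is 67.06 cm to the right of lens 1, which is 89.9 − (67.06) = 22.84 cm to the left of lens 2, so d_o2 = +22.84 cm.
Lens 2: 1/d_i2 = 1/f₂ − 1/d_o2 = 1/(6.10) − 1/(22.84) = 0.1202, so d_i2 = 8.32 cm.
The final image is real, 8.32 cm to the right of lens 2 (overall magnification ≈ 0.86).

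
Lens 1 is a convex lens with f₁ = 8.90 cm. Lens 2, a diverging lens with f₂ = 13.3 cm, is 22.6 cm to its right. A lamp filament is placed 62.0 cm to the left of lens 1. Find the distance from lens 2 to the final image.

6.37 cm

Lens 1: 1/d_i1 = 1/f₁ − 1/d_o1 = 1/(8.90) − 1/(62.0) = 0.09623, so d_i1 = 10.39 cm.
The intermediate image is 10.39 cm to the right of lens 1, which is 22.6 − (10.39) = 12.21 cm to the left of lens 2, so d_o2 = +12.21 cm.
Lens 2 is diverging, so f₂ = −13.3 cm.
Lens 2: 1/d_i2 = 1/f₂ − 1/d_o2 = 1/(-13.3) − 1/(12.21) = -0.1571, so d_i2 = -6.37 cm.
The final image is virtual, 6.37 cm to the left of lens 2 (overall magnification ≈ -0.087).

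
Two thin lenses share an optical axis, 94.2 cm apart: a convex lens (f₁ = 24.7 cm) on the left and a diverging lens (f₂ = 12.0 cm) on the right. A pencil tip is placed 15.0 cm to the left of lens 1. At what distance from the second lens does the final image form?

Lens 1: 1/d_i1 = 1/f₁ − 1/d_o1 = 1/(24.7) − 1/(15.0) = -0.02618, so d_i1 = -38.20 cm.
The intermediate image is 38.20 cm to the left of lens 1 (virtual), which is 94.2 − (-38.20) = 132.4 cm to the left of lens 2, so d_o2 = +132.4 cm.
Lens 2 is diverging, so f₂ = −12.0 cm.
Lens 2: 1/d_i2 = 1/f₂ − 1/d_o2 = 1/(-12.0) − 1/(132.4) = -0.09089, so d_i2 = -11.0 cm.
The final image is virtual, 11.0 cm to the left of lens 2 (overall magnification ≈ 0.21).

11.0 cm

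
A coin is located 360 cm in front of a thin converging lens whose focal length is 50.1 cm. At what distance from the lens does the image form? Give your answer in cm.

58.2 cm

Thin-lens equation: 1/q = 1/f − 1/p = 1/(50.10) − 1/(360) = 0.01996 − 0.002778 = 0.01718, so q = 58.2 cm.
The image is real, inverted and reduced, on the far side of the lens.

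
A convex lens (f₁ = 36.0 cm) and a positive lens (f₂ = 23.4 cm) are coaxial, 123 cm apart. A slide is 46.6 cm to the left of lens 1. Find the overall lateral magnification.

m = -1.35

Lens 1: 1/d_i1 = 1/(36.0) − 1/(46.6) = 0.006319, so d_i1 = 158.3 cm; m₁ = −d_i1/d_o1 = -3.397.
d_o2 = 123 − (158.3) = -35.30 cm (virtual object).
Lens 2: 1/d_i2 = 1/(23.4) − 1/(-35.30) = 0.07106, so d_i2 = 14.07 cm; m₂ = −d_i2/d_o2 = +0.3986.
m = m₁·m₂ = (-3.397)(+0.3986) = -1.35.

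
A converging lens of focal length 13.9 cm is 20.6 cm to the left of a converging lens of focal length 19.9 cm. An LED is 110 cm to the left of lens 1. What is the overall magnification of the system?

m = -0.189

Lens 1: 1/d_i1 = 1/(13.9) − 1/(110) = 0.06285, so d_i1 = 15.91 cm; m₁ = −d_i1/d_o1 = -0.1446.
d_o2 = 20.6 − (15.91) = 4.690 cm.
Lens 2: 1/d_i2 = 1/(19.9) − 1/(4.690) = -0.1630, so d_i2 = -6.136 cm; m₂ = −d_i2/d_o2 = +1.308.
m = m₁·m₂ = (-0.1446)(+1.308) = -0.189.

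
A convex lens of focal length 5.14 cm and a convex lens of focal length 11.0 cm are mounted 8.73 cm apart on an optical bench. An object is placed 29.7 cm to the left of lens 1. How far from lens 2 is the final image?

3.26 cm

Lens 1: 1/d_i1 = 1/f₁ − 1/d_o1 = 1/(5.14) − 1/(29.7) = 0.1609, so d_i1 = 6.216 cm.
The intermediate image is 6.216 cm to the right of lens 1, which is 8.73 − (6.216) = 2.514 cm to the left of lens 2, so d_o2 = +2.514 cm.
Lens 2: 1/d_i2 = 1/f₂ − 1/d_o2 = 1/(11.0) − 1/(2.514) = -0.3069, so d_i2 = -3.26 cm.
The final image is virtual, 3.26 cm to the left of lens 2 (overall magnification ≈ -0.27).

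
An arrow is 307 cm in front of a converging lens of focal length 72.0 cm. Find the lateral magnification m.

1/d_i = 1/f − 1/d_o = 1/(72.00) − 1/(307) = 0.01063, so d_i = 94.06 cm.
m = −d_i/d_o = −(94.06)/(307) = -0.306.
The image is real, inverted and reduced, on the far side of the lens.

m = -0.306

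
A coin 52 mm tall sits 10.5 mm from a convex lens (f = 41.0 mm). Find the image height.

69.9 mm

1/d_i = 1/f − 1/d_o = 1/(41.00) − 1/(10.5) = -0.07085, so d_i = -14.11 mm.
m = −d_i/d_o = +1.344.
|h_i| = |m|·h_o = 1.344 × 52 = 69.9 mm. The image is virtual, upright and enlarged, on the same side as the object.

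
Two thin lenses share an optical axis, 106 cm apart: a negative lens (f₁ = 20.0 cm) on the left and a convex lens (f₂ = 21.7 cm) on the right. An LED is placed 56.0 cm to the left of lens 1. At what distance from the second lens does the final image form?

Lens 1 is diverging, so f₁ = −20.0 cm.
Lens 1: 1/d_i1 = 1/f₁ − 1/d_o1 = 1/(-20.0) − 1/(56.0) = -0.06786, so d_i1 = -14.74 cm.
The intermediate image is 14.74 cm to the left of lens 1 (virtual), which is 106 − (-14.74) = 120.7 cm to the left of lens 2, so d_o2 = +120.7 cm.
Lens 2: 1/d_i2 = 1/f₂ − 1/d_o2 = 1/(21.7) − 1/(120.7) = 0.03780, so d_i2 = 26.5 cm.
The final image is real, 26.5 cm to the right of lens 2 (overall magnification ≈ -0.058).

26.5 cm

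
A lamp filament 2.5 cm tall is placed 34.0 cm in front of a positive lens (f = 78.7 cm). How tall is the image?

1/d_i = 1/f − 1/d_o = 1/(78.70) − 1/(34.0) = -0.01671, so d_i = -59.86 cm.
m = −d_i/d_o = +1.761.
|h_i| = |m|·h_o = 1.761 × 2.5 = 4.40 cm. The image is virtual, upright and enlarged, on the same side as the object.

4.40 cm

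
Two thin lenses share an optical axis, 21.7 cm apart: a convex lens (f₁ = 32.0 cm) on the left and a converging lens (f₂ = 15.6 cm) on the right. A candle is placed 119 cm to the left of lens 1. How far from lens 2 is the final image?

Lens 1: 1/d_i1 = 1/f₁ − 1/d_o1 = 1/(32.0) − 1/(119) = 0.02285, so d_i1 = 43.77 cm.
The intermediate image is 43.77 cm to the right of lens 1, which lies 22.07 cm to the right of lens 2 — a virtual object — so d_o2 = −22.07 cm.
Lens 2: 1/d_i2 = 1/f₂ − 1/d_o2 = 1/(15.6) − 1/(-22.07) = 0.1094, so d_i2 = 9.14 cm.
The final image is real, 9.14 cm to the right of lens 2 (overall magnification ≈ -0.15).

9.14 cm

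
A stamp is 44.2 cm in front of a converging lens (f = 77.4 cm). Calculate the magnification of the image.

m = +2.33

1/d_i = 1/f − 1/d_o = 1/(77.40) − 1/(44.2) = -0.009705, so d_i = -103.0 cm.
m = −d_i/d_o = −(-103.0)/(44.2) = +2.33.
The image is virtual, upright and enlarged, on the same side as the object.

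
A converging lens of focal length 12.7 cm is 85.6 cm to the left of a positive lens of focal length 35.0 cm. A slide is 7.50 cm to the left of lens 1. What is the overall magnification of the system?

m = -1.24

Lens 1: 1/d_i1 = 1/(12.7) − 1/(7.50) = -0.05459, so d_i1 = -18.32 cm; m₁ = −d_i1/d_o1 = +2.443.
d_o2 = 85.6 − (-18.32) = 103.9 cm.
Lens 2: 1/d_i2 = 1/(35.0) − 1/(103.9) = 0.01895, so d_i2 = 52.78 cm; m₂ = −d_i2/d_o2 = -0.5080.
m = m₁·m₂ = (+2.443)(-0.5080) = -1.24.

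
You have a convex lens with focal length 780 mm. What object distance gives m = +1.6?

292 mm

m = −d_i/d_o ⇒ d_i = −m·d_o.
1/f = 1/d_o + 1/d_i = 1/d_o − 1/(m·d_o) = (1 − 1/m)/d_o, so d_o = f(1 − 1/m) = (780.0)(1 − 1/(+1.6)) = 292 mm.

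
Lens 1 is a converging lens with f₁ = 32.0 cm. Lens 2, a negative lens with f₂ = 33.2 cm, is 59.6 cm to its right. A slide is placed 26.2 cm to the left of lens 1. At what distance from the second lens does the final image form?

28.6 cm

Lens 1: 1/d_i1 = 1/f₁ − 1/d_o1 = 1/(32.0) − 1/(26.2) = -0.006918, so d_i1 = -144.6 cm.
The intermediate image is 144.6 cm to the left of lens 1 (virtual), which is 59.6 − (-144.6) = 204.2 cm to the left of lens 2, so d_o2 = +204.2 cm.
Lens 2 is diverging, so f₂ = −33.2 cm.
Lens 2: 1/d_i2 = 1/f₂ − 1/d_o2 = 1/(-33.2) − 1/(204.2) = -0.03502, so d_i2 = -28.6 cm.
The final image is virtual, 28.6 cm to the left of lens 2 (overall magnification ≈ 0.77).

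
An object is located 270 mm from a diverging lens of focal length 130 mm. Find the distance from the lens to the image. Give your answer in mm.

87.8 mm

For a diverging lens, f = -130 mm.
Thin-lens equation: 1/v = 1/f − 1/u = 1/(-130.0) − 1/(270) = -0.007692 − 0.003704 = -0.01140, so v = -87.8 mm.
The image is virtual, upright and reduced, on the same side as the object.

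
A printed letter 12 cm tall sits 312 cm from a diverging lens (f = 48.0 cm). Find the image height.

For a diverging lens, f = -48.0 cm.
1/d_i = 1/f − 1/d_o = 1/(-48.00) − 1/(312) = -0.02404, so d_i = -41.60 cm.
m = −d_i/d_o = +0.1333.
|h_i| = |m|·h_o = 0.1333 × 12 = 1.60 cm. The image is virtual, upright and reduced, on the same side as the object.

1.60 cm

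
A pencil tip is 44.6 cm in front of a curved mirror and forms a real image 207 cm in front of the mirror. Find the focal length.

f = 36.7 cm (concave)

Real image ⇒ d_i = +207 cm.
1/f = 1/d_o + 1/d_i = 1/(44.6) + 1/(207) = 0.02725, so f = 36.7 cm.
Since f is positive, the curved mirror is concave.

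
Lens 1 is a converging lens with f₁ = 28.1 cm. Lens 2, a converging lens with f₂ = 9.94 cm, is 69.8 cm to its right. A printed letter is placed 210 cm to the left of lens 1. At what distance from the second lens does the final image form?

13.5 cm

Lens 1: 1/d_i1 = 1/f₁ − 1/d_o1 = 1/(28.1) − 1/(210) = 0.03083, so d_i1 = 32.44 cm.
The intermediate image is 32.44 cm to the right of lens 1, which is 69.8 − (32.44) = 37.36 cm to the left of lens 2, so d_o2 = +37.36 cm.
Lens 2: 1/d_i2 = 1/f₂ − 1/d_o2 = 1/(9.94) − 1/(37.36) = 0.07384, so d_i2 = 13.5 cm.
The final image is real, 13.5 cm to the right of lens 2 (overall magnification ≈ 0.056).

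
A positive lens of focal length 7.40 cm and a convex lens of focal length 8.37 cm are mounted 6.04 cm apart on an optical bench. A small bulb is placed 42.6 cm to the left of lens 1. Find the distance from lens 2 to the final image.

Lens 1: 1/d_i1 = 1/f₁ − 1/d_o1 = 1/(7.40) − 1/(42.6) = 0.1117, so d_i1 = 8.956 cm.
The intermediate image is 8.956 cm to the right of lens 1, which lies 2.916 cm to the right of lens 2 — a virtual object — so d_o2 = −2.916 cm.
Lens 2: 1/d_i2 = 1/f₂ − 1/d_o2 = 1/(8.37) − 1/(-2.916) = 0.4624, so d_i2 = 2.16 cm.
The final image is real, 2.16 cm to the right of lens 2 (overall magnification ≈ -0.16).

2.16 cm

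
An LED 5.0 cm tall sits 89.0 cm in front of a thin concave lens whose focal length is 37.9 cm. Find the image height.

1.49 cm

For a concave lens, f = -37.9 cm.
1/d_i = 1/f − 1/d_o = 1/(-37.90) − 1/(89.0) = -0.03762, so d_i = -26.58 cm.
m = −d_i/d_o = +0.2987.
|h_i| = |m|·h_o = 0.2987 × 5.0 = 1.49 cm. The image is virtual, upright and reduced, on the same side as the object.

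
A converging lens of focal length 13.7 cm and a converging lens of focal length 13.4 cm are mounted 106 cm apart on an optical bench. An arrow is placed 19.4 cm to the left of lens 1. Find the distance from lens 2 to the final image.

Lens 1: 1/d_i1 = 1/f₁ − 1/d_o1 = 1/(13.7) − 1/(19.4) = 0.02145, so d_i1 = 46.63 cm.
The intermediate image is 46.63 cm to the right of lens 1, which is 106 − (46.63) = 59.37 cm to the left of lens 2, so d_o2 = +59.37 cm.
Lens 2: 1/d_i2 = 1/f₂ − 1/d_o2 = 1/(13.4) − 1/(59.37) = 0.05778, so d_i2 = 17.3 cm.
The final image is real, 17.3 cm to the right of lens 2 (overall magnification ≈ 0.70).

17.3 cm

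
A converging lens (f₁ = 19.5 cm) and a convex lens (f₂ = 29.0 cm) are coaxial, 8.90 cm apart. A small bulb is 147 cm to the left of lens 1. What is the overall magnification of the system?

m = -0.104

Lens 1: 1/d_i1 = 1/(19.5) − 1/(147) = 0.04448, so d_i1 = 22.48 cm; m₁ = −d_i1/d_o1 = -0.1529.
d_o2 = 8.90 − (22.48) = -13.58 cm (virtual object).
Lens 2: 1/d_i2 = 1/(29.0) − 1/(-13.58) = 0.1081, so d_i2 = 9.249 cm; m₂ = −d_i2/d_o2 = +0.6811.
m = m₁·m₂ = (-0.1529)(+0.6811) = -0.104.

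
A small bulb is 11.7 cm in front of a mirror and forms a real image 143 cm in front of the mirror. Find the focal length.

Real image ⇒ d_i = +143 cm.
1/f = 1/d_o + 1/d_i = 1/(11.7) + 1/(143) = 0.09246, so f = 10.8 cm.
Since f is positive, the mirror is concave.

f = 10.8 cm (concave)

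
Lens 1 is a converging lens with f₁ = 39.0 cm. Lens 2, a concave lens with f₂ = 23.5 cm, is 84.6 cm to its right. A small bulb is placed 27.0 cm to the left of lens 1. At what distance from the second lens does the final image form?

20.7 cm

Lens 1: 1/d_i1 = 1/f₁ − 1/d_o1 = 1/(39.0) − 1/(27.0) = -0.01140, so d_i1 = -87.75 cm.
The intermediate image is 87.75 cm to the left of lens 1 (virtual), which is 84.6 − (-87.75) = 172.3 cm to the left of lens 2, so d_o2 = +172.3 cm.
Lens 2 is diverging, so f₂ = −23.5 cm.
Lens 2: 1/d_i2 = 1/f₂ − 1/d_o2 = 1/(-23.5) − 1/(172.3) = -0.04836, so d_i2 = -20.7 cm.
The final image is virtual, 20.7 cm to the left of lens 2 (overall magnification ≈ 0.39).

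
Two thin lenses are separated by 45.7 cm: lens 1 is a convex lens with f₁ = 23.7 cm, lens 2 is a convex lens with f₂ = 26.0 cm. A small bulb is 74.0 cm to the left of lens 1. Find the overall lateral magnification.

m = -0.808

Lens 1: 1/d_i1 = 1/(23.7) − 1/(74.0) = 0.02868, so d_i1 = 34.87 cm; m₁ = −d_i1/d_o1 = -0.4712.
d_o2 = 45.7 − (34.87) = 10.83 cm.
Lens 2: 1/d_i2 = 1/(26.0) − 1/(10.83) = -0.05387, so d_i2 = -18.56 cm; m₂ = −d_i2/d_o2 = +1.714.
m = m₁·m₂ = (-0.4712)(+1.714) = -0.808.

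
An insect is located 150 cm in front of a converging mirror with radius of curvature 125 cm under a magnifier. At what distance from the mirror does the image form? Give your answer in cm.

f = R/2 = 125/2 = 62.50 cm.
Mirror equation: 1/v = 1/f − 1/u = 1/(62.50) − 1/(150) = 0.01600 − 0.006667 = 0.009333, so v = 107 cm.
The image is real, inverted and reduced, in front of the mirror.

107 cm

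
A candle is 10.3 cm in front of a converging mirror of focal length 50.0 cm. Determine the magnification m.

1/d_i = 1/f − 1/d_o = 1/(50.00) − 1/(10.3) = -0.07709, so d_i = -12.97 cm.
m = −d_i/d_o = −(-12.97)/(10.3) = +1.26.
The image is virtual, upright and enlarged, behind the mirror.

m = +1.26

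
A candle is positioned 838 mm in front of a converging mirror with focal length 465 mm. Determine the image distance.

Mirror equation: 1/s_i = 1/f − 1/s_o = 1/(465.0) − 1/(838) = 0.002151 − 0.001193 = 0.0009572, so s_i = 1040 mm.
The image is real, inverted and enlarged, in front of the mirror.

1040 mm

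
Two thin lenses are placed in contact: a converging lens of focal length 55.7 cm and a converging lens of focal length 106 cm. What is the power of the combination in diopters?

P₁ = 1/f₁ = 1/(0.557 m) = +1.795 D; P₂ = 1/f₂ = 1/(1.06 m) = +0.9434 D.
For thin lenses in contact, P = P₁ + P₂ = (+1.795) + (+0.9434) = +2.74 D.

P = +2.74 D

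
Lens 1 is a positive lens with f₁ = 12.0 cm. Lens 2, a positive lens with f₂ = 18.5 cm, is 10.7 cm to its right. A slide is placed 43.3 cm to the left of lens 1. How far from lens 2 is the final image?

Lens 1: 1/d_i1 = 1/f₁ − 1/d_o1 = 1/(12.0) − 1/(43.3) = 0.06024, so d_i1 = 16.60 cm.
The intermediate image is 16.60 cm to the right of lens 1, which lies 5.900 cm to the right of lens 2 — a virtual object — so d_o2 = −5.900 cm.
Lens 2: 1/d_i2 = 1/f₂ − 1/d_o2 = 1/(18.5) − 1/(-5.900) = 0.2235, so d_i2 = 4.47 cm.
The final image is real, 4.47 cm to the right of lens 2 (overall magnification ≈ -0.29).

4.47 cm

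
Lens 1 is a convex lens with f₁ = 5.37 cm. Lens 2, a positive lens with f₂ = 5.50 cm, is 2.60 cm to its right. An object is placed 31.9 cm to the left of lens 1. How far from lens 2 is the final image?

Lens 1: 1/d_i1 = 1/f₁ − 1/d_o1 = 1/(5.37) − 1/(31.9) = 0.1549, so d_i1 = 6.457 cm.
The intermediate image is 6.457 cm to the right of lens 1, which lies 3.857 cm to the right of lens 2 — a virtual object — so d_o2 = −3.857 cm.
Lens 2: 1/d_i2 = 1/f₂ − 1/d_o2 = 1/(5.50) − 1/(-3.857) = 0.4411, so d_i2 = 2.27 cm.
The final image is real, 2.27 cm to the right of lens 2 (overall magnification ≈ -0.12).

2.27 cm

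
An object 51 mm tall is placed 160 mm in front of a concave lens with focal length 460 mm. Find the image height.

37.8 mm

For a concave lens, f = -460 mm.
1/d_i = 1/f − 1/d_o = 1/(-460.0) − 1/(160) = -0.008424, so d_i = -118.7 mm.
m = −d_i/d_o = +0.7419.
|h_i| = |m|·h_o = 0.7419 × 51 = 37.8 mm. The image is virtual, upright and reduced, on the same side as the object.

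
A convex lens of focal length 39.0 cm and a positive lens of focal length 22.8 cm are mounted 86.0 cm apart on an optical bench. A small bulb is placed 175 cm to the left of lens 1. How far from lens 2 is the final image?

62.7 cm

Lens 1: 1/d_i1 = 1/f₁ − 1/d_o1 = 1/(39.0) − 1/(175) = 0.01993, so d_i1 = 50.18 cm.
The intermediate image is 50.18 cm to the right of lens 1, which is 86.0 − (50.18) = 35.82 cm to the left of lens 2, so d_o2 = +35.82 cm.
Lens 2: 1/d_i2 = 1/f₂ − 1/d_o2 = 1/(22.8) − 1/(35.82) = 0.01594, so d_i2 = 62.7 cm.
The final image is real, 62.7 cm to the right of lens 2 (overall magnification ≈ 0.50).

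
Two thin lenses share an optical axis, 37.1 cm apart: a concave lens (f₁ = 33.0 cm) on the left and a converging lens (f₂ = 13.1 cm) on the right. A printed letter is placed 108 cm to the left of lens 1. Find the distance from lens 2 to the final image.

16.6 cm

Lens 1 is diverging, so f₁ = −33.0 cm.
Lens 1: 1/d_i1 = 1/f₁ − 1/d_o1 = 1/(-33.0) − 1/(108) = -0.03956, so d_i1 = -25.28 cm.
The intermediate image is 25.28 cm to the left of lens 1 (virtual), which is 37.1 − (-25.28) = 62.38 cm to the left of lens 2, so d_o2 = +62.38 cm.
Lens 2: 1/d_i2 = 1/f₂ − 1/d_o2 = 1/(13.1) − 1/(62.38) = 0.06031, so d_i2 = 16.6 cm.
The final image is real, 16.6 cm to the right of lens 2 (overall magnification ≈ -0.062).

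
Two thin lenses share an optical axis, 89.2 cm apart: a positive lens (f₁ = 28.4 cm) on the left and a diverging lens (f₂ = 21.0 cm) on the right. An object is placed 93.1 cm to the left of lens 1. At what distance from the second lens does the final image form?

Lens 1: 1/d_i1 = 1/f₁ − 1/d_o1 = 1/(28.4) − 1/(93.1) = 0.02447, so d_i1 = 40.87 cm.
The intermediate image is 40.87 cm to the right of lens 1, which is 89.2 − (40.87) = 48.33 cm to the left of lens 2, so d_o2 = +48.33 cm.
Lens 2 is diverging, so f₂ = −21.0 cm.
Lens 2: 1/d_i2 = 1/f₂ − 1/d_o2 = 1/(-21.0) − 1/(48.33) = -0.06831, so d_i2 = -14.6 cm.
The final image is virtual, 14.6 cm to the left of lens 2 (overall magnification ≈ -0.13).

14.6 cm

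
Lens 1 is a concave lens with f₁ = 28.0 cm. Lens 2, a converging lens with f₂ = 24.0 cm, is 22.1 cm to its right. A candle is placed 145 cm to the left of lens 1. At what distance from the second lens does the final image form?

50.7 cm

Lens 1 is diverging, so f₁ = −28.0 cm.
Lens 1: 1/d_i1 = 1/f₁ − 1/d_o1 = 1/(-28.0) − 1/(145) = -0.04261, so d_i1 = -23.47 cm.
The intermediate image is 23.47 cm to the left of lens 1 (virtual), which is 22.1 − (-23.47) = 45.57 cm to the left of lens 2, so d_o2 = +45.57 cm.
Lens 2: 1/d_i2 = 1/f₂ − 1/d_o2 = 1/(24.0) − 1/(45.57) = 0.01972, so d_i2 = 50.7 cm.
The final image is real, 50.7 cm to the right of lens 2 (overall magnification ≈ -0.18).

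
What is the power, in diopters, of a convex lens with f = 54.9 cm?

f = 54.9 cm = 0.549 m.
P = 1/f = 1/(0.549 m) = +1.82 D.

P = +1.82 D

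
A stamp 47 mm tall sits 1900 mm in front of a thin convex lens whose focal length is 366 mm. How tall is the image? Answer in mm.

11.2 mm

1/d_i = 1/f − 1/d_o = 1/(366.0) − 1/(1900) = 0.002206, so d_i = 453.3 mm.
m = −d_i/d_o = -0.2386.
|h_i| = |m|·h_o = 0.2386 × 47 = 11.2 mm. The image is real, inverted and reduced, on the far side of the lens.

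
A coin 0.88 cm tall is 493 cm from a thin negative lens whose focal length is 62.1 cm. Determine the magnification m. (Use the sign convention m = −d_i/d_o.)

m = +0.112

For a negative lens, f = -62.1 cm.
1/d_i = 1/f − 1/d_o = 1/(-62.10) − 1/(493) = -0.01813, so d_i = -55.15 cm.
m = −d_i/d_o = −(-55.15)/(493) = +0.112.
The image is virtual, upright and reduced, on the same side as the object.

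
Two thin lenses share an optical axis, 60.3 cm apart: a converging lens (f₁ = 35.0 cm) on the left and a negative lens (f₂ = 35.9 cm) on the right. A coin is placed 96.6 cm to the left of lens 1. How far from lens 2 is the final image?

4.70 cm

Lens 1: 1/d_i1 = 1/f₁ − 1/d_o1 = 1/(35.0) − 1/(96.6) = 0.01822, so d_i1 = 54.89 cm.
The intermediate image is 54.89 cm to the right of lens 1, which is 60.3 − (54.89) = 5.410 cm to the left of lens 2, so d_o2 = +5.410 cm.
Lens 2 is diverging, so f₂ = −35.9 cm.
Lens 2: 1/d_i2 = 1/f₂ − 1/d_o2 = 1/(-35.9) − 1/(5.410) = -0.2127, so d_i2 = -4.70 cm.
The final image is virtual, 4.70 cm to the left of lens 2 (overall magnification ≈ -0.49).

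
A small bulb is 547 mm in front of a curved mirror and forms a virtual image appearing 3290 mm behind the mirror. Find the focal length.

f = 656 mm (concave)

Virtual image ⇒ d_i = −3290 mm.
1/f = 1/d_o + 1/d_i = 1/(547) + 1/(-3290) = 0.001524, so f = 656 mm.
Since f is positive, the curved mirror is concave.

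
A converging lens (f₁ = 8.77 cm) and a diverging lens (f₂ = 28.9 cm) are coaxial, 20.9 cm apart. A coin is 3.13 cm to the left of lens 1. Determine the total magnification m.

m = +0.822

Lens 1: 1/d_i1 = 1/(8.77) − 1/(3.13) = -0.2055, so d_i1 = -4.867 cm; m₁ = −d_i1/d_o1 = +1.555.
d_o2 = 20.9 − (-4.867) = 25.77 cm.
f₂ = −28.9 cm (diverging).
Lens 2: 1/d_i2 = 1/(-28.9) − 1/(25.77) = -0.07341, so d_i2 = -13.62 cm; m₂ = −d_i2/d_o2 = +0.5286.
m = m₁·m₂ = (+1.555)(+0.5286) = +0.822.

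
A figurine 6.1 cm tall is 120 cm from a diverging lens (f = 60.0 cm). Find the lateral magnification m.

m = +0.333

For a diverging lens, f = -60.0 cm.
1/d_i = 1/f − 1/d_o = 1/(-60.00) − 1/(120) = -0.02500, so d_i = -40.00 cm.
m = −d_i/d_o = −(-40.00)/(120) = +0.333.
The image is virtual, upright and reduced, on the same side as the object.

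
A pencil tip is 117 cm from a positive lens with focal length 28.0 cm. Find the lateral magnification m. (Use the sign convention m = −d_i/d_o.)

m = -0.315

1/d_i = 1/f − 1/d_o = 1/(28.00) − 1/(117) = 0.02717, so d_i = 36.81 cm.
m = −d_i/d_o = −(36.81)/(117) = -0.315.
The image is real, inverted and reduced, on the far side of the lens.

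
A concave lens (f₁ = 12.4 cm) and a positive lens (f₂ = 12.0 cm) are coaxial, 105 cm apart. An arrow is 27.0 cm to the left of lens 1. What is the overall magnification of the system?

m = -0.0372

f₁ = −12.4 cm (diverging).
Lens 1: 1/d_i1 = 1/(-12.4) − 1/(27.0) = -0.1177, so d_i1 = -8.497 cm; m₁ = −d_i1/d_o1 = +0.3147.
d_o2 = 105 − (-8.497) = 113.5 cm.
Lens 2: 1/d_i2 = 1/(12.0) − 1/(113.5) = 0.07452, so d_i2 = 13.42 cm; m₂ = −d_i2/d_o2 = -0.1182.
m = m₁·m₂ = (+0.3147)(-0.1182) = -0.0372.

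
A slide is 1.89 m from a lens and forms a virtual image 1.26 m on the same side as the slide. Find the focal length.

Virtual image ⇒ d_i = −1.26 m.
1/f = 1/d_o + 1/d_i = 1/(1.89) + 1/(-1.26) = -0.2646, so f = -3.78 m.
Since f is negative, the lens is diverging.

f = -3.78 m (diverging)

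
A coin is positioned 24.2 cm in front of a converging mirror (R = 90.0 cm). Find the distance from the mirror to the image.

52.4 cm

f = R/2 = 90.0/2 = 45.00 cm.
Mirror equation: 1/v = 1/f − 1/u = 1/(45.00) − 1/(24.2) = 0.02222 − 0.04132 = -0.01910, so v = -52.4 cm.
The image is virtual, upright and enlarged, behind the mirror.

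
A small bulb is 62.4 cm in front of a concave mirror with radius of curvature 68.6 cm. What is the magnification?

m = -1.22

f = R/2 = 68.6/2 = 34.30 cm.
1/d_i = 1/f − 1/d_o = 1/(34.30) − 1/(62.4) = 0.01313, so d_i = 76.17 cm.
m = −d_i/d_o = −(76.17)/(62.4) = -1.22.
The image is real, inverted and enlarged, in front of the mirror.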